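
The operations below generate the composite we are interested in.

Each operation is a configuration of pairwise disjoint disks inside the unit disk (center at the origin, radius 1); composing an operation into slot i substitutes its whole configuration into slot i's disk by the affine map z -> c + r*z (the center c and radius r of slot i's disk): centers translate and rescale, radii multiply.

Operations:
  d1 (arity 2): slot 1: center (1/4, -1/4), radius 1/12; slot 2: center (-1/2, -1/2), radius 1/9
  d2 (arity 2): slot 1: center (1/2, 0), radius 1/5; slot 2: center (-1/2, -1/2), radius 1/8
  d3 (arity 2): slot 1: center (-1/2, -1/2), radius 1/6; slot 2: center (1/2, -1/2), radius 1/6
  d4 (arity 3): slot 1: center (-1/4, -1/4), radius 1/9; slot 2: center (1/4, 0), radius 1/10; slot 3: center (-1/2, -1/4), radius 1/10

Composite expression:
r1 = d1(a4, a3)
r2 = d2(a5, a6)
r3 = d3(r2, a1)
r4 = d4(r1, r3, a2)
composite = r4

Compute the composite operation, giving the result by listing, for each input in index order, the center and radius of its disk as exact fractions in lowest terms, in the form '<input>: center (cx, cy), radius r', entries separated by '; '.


a1: center (3/10, -1/20), radius 1/60; a2: center (-1/2, -1/4), radius 1/10; a3: center (-11/36, -11/36), radius 1/81; a4: center (-2/9, -5/18), radius 1/108; a5: center (5/24, -1/20), radius 1/300; a6: center (23/120, -7/120), radius 1/480

Each a-disk chains the slot maps above it in d4; radii multiply.
a4 passes through 2 substitutions, ending at center (-2/9, -5/18), radius 1/108
a3 passes through 2 substitutions, ending at center (-11/36, -11/36), radius 1/81
a5 passes through 3 substitutions, ending at center (5/24, -1/20), radius 1/300
a6 passes through 3 substitutions, ending at center (23/120, -7/120), radius 1/480
a1 passes through 2 substitutions, ending at center (3/10, -1/20), radius 1/60
a2 passes through 1 substitution, ending at center (-1/2, -1/4), radius 1/10


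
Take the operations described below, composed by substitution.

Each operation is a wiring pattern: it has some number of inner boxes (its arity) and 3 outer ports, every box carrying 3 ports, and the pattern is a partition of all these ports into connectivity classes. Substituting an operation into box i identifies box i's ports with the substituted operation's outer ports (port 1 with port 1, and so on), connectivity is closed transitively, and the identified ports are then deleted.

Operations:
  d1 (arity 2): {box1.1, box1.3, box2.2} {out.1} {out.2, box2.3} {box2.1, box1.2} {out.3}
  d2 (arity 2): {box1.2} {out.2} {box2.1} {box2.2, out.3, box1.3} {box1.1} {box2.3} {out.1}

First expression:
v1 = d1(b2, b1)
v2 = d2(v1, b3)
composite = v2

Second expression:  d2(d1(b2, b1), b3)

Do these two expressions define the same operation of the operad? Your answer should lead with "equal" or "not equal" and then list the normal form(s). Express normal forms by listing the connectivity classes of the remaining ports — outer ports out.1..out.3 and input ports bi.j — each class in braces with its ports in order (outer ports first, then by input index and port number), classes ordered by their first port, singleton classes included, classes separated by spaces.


equal; the common form is {out.1} {out.2} {out.3, b3.2} {b1.1, b2.2} {b1.2, b2.1, b2.3} {b1.3} {b3.1} {b3.3}

In normal form, the first expression is {out.1} {out.2} {out.3, b3.2} {b1.1, b2.2} {b1.2, b2.1, b2.3} {b1.3} {b3.1} {b3.3}
In normal form, the second expression is {out.1} {out.2} {out.3, b3.2} {b1.1, b2.2} {b1.2, b2.1, b2.3} {b1.3} {b3.1} {b3.3}
Same normal form: equal.


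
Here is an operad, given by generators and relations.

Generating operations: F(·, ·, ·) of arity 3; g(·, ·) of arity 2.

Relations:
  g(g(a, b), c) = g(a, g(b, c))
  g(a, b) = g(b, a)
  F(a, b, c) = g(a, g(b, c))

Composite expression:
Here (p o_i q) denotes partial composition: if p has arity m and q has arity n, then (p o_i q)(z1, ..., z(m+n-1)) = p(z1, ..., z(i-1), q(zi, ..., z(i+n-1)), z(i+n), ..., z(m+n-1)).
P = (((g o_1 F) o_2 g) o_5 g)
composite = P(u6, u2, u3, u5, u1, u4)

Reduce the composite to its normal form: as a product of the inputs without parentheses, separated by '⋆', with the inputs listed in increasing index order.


With g associative and commutative, the u-input set is all that matters.
g(u2, u3) linearizes to u2 ⋆ u3
F(u6, g(u2, u3), u5) linearizes to u6 ⋆ u2 ⋆ u3 ⋆ u5
g(u1, u4) linearizes to u1 ⋆ u4
g(F(u6, g(u2, u3), u5), g(u1, u4)) linearizes to u6 ⋆ u2 ⋆ u3 ⋆ u5 ⋆ u1 ⋆ u4
rearranged into index order: u1 ⋆ u2 ⋆ u3 ⋆ u4 ⋆ u5 ⋆ u6

u1 ⋆ u2 ⋆ u3 ⋆ u4 ⋆ u5 ⋆ u6


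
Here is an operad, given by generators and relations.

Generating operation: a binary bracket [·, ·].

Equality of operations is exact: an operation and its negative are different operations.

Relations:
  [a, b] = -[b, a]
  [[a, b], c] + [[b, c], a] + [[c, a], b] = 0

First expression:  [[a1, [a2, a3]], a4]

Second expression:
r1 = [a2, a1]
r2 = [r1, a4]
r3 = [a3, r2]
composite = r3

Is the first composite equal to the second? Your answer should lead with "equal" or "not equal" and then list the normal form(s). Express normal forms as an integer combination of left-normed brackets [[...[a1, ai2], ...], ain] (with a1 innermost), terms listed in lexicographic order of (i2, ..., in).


not equal; first: [[[a1, a2], a3], a4] - [[[a1, a3], a2], a4]; second: [[[a1, a2], a4], a3]

The first composite normalizes to [[[a1, a2], a3], a4] - [[[a1, a3], a2], a4]
The second composite normalizes to [[[a1, a2], a4], a3]
The forms do not match — not equal.


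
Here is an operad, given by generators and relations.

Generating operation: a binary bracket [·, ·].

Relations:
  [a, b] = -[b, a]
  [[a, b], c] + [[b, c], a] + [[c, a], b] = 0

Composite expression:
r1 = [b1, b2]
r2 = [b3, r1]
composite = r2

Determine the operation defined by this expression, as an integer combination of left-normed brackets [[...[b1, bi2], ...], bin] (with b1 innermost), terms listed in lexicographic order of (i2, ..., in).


In the tensor algebra, words opening b1 carry the b1-anchored form.
Composite bracket: [b3, [b1, b2]]
Applying ab - ba throughout gives 4 signed words (2^2 = 4).
Collect the words opening with b1:
  b1b2b3 appears with sign -1, giving the term -[[b1, b2], b3]

-[[b1, b2], b3]


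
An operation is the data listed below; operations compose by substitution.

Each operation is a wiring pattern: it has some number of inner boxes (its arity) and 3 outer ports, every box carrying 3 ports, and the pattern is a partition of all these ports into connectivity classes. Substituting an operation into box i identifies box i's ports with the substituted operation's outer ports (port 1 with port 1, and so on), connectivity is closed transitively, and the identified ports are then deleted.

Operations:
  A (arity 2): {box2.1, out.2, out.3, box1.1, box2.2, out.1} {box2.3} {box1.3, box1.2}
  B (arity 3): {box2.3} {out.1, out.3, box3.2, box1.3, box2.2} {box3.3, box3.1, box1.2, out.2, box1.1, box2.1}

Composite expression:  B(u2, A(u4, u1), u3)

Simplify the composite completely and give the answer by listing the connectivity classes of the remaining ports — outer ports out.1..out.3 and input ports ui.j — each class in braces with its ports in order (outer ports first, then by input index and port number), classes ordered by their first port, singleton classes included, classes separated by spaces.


{out.1, out.2, out.3, u1.1, u1.2, u2.1, u2.2, u2.3, u3.1, u3.2, u3.3, u4.1} {u1.3} {u4.2, u4.3}

Two ports join when wires chain via B-identified ports.
after A, the pattern on (u4, u1) reads {out.1, out.2, out.3, u1.1, u1.2, u4.1} {u1.3} {u4.2, u4.3} (out.j = its outer ports)
after B, the pattern on (u2, u4, u1, u3) reads {out.1, out.2, out.3, u1.1, u1.2, u2.1, u2.2, u2.3, u3.1, u3.2, u3.3, u4.1} {u1.3} {u4.2, u4.3} (out.j = its outer ports)


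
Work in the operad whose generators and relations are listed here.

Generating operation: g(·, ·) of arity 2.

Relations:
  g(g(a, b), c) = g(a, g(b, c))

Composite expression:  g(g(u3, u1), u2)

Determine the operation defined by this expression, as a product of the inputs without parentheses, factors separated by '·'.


u3 · u1 · u2

All parenthesizations of g agree; list the u-inputs left to right.
g(u3, u1) collapses to u3 · u1
g(g(u3, u1), u2) collapses to u3 · u1 · u2


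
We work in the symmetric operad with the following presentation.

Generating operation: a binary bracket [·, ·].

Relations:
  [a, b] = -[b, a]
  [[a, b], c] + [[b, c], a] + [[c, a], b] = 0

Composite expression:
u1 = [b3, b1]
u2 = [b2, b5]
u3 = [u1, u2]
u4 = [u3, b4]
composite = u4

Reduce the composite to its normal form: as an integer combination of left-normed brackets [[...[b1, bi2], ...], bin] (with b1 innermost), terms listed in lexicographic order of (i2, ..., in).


Left-normed coefficients sit on the b1-initial expansion words.
Composite bracket: [[[b3, b1], [b2, b5]], b4]
Expanding via [a, b] = ab - ba: 16 signed words (2^4 = 16).
Words beginning with b1 determine it all:
  from b1b3b2b5b4, sign -1: term -[[[[b1, b3], b2], b5], b4]
  from b1b3b5b2b4, sign +1: term +[[[[b1, b3], b5], b2], b4]

-[[[[b1, b3], b2], b5], b4] + [[[[b1, b3], b5], b2], b4]


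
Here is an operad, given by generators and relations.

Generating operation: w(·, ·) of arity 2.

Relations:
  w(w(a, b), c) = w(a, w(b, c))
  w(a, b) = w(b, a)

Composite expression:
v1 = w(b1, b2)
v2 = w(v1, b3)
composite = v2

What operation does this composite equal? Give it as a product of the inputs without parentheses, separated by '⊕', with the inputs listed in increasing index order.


b1 ⊕ b2 ⊕ b3

Key point: w commutes, so take the b-inputs in any fixed order.
w(b1, b2) reduces to b1 ⊕ b2
w(w(b1, b2), b3) reduces to b1 ⊕ b2 ⊕ b3
commutativity sorts the factors: b1 ⊕ b2 ⊕ b3


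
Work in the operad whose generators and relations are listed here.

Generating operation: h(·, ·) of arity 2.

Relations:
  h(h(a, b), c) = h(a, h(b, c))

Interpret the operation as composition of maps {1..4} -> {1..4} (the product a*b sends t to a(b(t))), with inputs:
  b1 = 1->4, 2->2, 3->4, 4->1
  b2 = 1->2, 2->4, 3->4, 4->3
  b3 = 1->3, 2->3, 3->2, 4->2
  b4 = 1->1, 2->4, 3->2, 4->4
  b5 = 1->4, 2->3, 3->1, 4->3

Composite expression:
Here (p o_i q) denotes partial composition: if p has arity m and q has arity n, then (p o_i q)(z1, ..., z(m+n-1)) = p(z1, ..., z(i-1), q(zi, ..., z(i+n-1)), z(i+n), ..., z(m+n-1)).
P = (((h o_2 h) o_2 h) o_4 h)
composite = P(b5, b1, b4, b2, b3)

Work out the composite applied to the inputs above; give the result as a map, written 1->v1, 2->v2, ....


1->4, 2->4, 3->4, 4->4

h(b1, b4) = 1->4, 2->1, 3->2, 4->1
h(b2, b3) = 1->4, 2->4, 3->4, 4->4
h(h(b1, b4), h(b2, b3)) = 1->1, 2->1, 3->1, 4->1
h(b5, h(h(b1, b4), h(b2, b3))) = 1->4, 2->4, 3->4, 4->4


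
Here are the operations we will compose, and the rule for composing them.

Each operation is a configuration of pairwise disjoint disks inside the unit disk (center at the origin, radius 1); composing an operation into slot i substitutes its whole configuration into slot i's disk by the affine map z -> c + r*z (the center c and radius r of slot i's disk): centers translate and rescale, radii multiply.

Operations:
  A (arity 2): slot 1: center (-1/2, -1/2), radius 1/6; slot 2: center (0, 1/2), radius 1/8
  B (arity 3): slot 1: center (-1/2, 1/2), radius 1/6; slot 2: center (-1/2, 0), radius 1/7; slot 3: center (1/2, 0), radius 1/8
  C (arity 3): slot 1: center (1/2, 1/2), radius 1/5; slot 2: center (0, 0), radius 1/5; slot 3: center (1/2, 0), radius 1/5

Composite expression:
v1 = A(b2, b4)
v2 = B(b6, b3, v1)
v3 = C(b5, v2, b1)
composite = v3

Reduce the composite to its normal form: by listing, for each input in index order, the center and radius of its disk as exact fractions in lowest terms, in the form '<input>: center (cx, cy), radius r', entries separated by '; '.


b1: center (1/2, 0), radius 1/5; b2: center (7/80, -1/80), radius 1/240; b3: center (-1/10, 0), radius 1/35; b4: center (1/10, 1/80), radius 1/320; b5: center (1/2, 1/2), radius 1/5; b6: center (-1/10, 1/10), radius 1/30

Follow each b-input down from C: c' goes to c + r*c', radius to r*r'.
input b5: applying the 1 nested substitution gives center (1/2, 1/2), radius 1/5
input b6: applying the 2 nested substitutions gives center (-1/10, 1/10), radius 1/30
input b3: applying the 2 nested substitutions gives center (-1/10, 0), radius 1/35
input b2: applying the 3 nested substitutions gives center (7/80, -1/80), radius 1/240
input b4: applying the 3 nested substitutions gives center (1/10, 1/80), radius 1/320
input b1: applying the 1 nested substitution gives center (1/2, 0), radius 1/5


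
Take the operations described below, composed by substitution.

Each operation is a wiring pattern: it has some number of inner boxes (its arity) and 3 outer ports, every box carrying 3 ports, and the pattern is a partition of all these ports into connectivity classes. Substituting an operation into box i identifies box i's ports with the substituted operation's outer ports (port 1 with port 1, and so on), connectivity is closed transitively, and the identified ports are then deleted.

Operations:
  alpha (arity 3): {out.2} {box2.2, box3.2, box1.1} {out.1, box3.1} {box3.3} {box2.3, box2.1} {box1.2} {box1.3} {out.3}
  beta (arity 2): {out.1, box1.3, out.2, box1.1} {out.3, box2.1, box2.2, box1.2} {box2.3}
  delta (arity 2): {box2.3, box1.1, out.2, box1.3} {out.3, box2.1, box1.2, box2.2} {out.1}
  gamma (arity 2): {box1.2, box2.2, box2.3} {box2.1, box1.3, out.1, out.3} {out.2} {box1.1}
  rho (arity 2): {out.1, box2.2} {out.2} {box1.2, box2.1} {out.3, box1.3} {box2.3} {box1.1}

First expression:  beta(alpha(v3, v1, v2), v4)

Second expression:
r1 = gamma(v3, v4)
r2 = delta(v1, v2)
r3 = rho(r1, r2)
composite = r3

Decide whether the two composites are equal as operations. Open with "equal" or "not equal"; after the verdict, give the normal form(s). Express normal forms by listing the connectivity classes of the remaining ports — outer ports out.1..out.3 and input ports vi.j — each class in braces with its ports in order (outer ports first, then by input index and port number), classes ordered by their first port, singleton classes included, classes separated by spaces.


not equal — first {out.1, out.2, v2.1} {out.3, v4.1, v4.2} {v1.1, v1.3} {v1.2, v2.2, v3.1} {v2.3} {v3.2} {v3.3} {v4.3}, second {out.1, v1.1, v1.3, v2.3} {out.2} {out.3, v3.3, v4.1} {v1.2, v2.1, v2.2} {v3.1} {v3.2, v4.2, v4.3}

The first composite normalizes to {out.1, out.2, v2.1} {out.3, v4.1, v4.2} {v1.1, v1.3} {v1.2, v2.2, v3.1} {v2.3} {v3.2} {v3.3} {v4.3}
The second composite normalizes to {out.1, v1.1, v1.3, v2.3} {out.2} {out.3, v3.3, v4.1} {v1.2, v2.1, v2.2} {v3.1} {v3.2, v4.2, v4.3}
No match — not equal.


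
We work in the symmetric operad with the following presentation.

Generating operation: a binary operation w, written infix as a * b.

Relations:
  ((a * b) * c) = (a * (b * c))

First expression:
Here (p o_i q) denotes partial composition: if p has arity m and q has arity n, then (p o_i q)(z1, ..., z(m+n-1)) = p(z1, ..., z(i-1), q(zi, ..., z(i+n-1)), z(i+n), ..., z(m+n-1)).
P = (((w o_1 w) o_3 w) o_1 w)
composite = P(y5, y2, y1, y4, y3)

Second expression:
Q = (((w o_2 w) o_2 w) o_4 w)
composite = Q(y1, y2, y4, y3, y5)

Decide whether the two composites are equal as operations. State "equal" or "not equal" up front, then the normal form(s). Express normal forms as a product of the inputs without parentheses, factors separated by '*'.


The first expression reduces to y5 * y2 * y1 * y4 * y3
The second expression reduces to y1 * y2 * y4 * y3 * y5
No match — not equal.

not equal; first: y5 * y2 * y1 * y4 * y3; second: y1 * y2 * y4 * y3 * y5


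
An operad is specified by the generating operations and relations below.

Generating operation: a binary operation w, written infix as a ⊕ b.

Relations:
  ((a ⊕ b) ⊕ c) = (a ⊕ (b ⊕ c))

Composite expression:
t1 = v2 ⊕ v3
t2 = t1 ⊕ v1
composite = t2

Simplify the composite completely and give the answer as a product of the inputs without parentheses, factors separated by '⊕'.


All parenthesizations of w agree; list the v-inputs left to right.
(v2 ⊕ v3) collapses to v2 ⊕ v3
((v2 ⊕ v3) ⊕ v1) collapses to v2 ⊕ v3 ⊕ v1

v2 ⊕ v3 ⊕ v1


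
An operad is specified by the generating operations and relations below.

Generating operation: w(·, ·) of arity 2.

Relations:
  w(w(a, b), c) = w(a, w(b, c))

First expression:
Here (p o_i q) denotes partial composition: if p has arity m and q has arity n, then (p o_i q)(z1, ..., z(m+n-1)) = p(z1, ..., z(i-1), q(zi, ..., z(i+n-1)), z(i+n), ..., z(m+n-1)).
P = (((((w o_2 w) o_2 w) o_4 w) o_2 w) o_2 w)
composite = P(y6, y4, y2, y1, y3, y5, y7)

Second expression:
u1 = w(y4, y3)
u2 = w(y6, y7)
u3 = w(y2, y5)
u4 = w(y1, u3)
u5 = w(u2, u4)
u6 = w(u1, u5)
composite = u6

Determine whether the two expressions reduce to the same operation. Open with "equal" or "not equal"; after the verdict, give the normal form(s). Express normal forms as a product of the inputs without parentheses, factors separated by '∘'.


not equal: they reduce to y6 ∘ y4 ∘ y2 ∘ y1 ∘ y3 ∘ y5 ∘ y7 and y4 ∘ y3 ∘ y6 ∘ y7 ∘ y1 ∘ y2 ∘ y5

In normal form, the first expression is y6 ∘ y4 ∘ y2 ∘ y1 ∘ y3 ∘ y5 ∘ y7
In normal form, the second expression is y4 ∘ y3 ∘ y6 ∘ y7 ∘ y1 ∘ y2 ∘ y5
No match — not equal.


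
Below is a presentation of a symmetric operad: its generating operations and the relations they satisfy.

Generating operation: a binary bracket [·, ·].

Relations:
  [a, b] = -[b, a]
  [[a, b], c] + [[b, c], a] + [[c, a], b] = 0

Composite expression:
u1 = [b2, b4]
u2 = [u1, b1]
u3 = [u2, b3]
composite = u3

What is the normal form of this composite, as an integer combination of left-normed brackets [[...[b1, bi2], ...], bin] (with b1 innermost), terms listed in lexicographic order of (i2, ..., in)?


-[[[b1, b2], b4], b3] + [[[b1, b4], b2], b3]

Skip Jacobi rewriting: expand, keep b1-initial words, read off terms.
Composite bracket: [[[b2, b4], b1], b3]
Expanding via [a, b] = ab - ba: 8 signed words (2^3 = 8).
Collect the words opening with b1:
  word b1b2b4b3 has sign -1, contributing -[[[b1, b2], b4], b3]
  word b1b4b2b3 has sign +1, contributing +[[[b1, b4], b2], b3]


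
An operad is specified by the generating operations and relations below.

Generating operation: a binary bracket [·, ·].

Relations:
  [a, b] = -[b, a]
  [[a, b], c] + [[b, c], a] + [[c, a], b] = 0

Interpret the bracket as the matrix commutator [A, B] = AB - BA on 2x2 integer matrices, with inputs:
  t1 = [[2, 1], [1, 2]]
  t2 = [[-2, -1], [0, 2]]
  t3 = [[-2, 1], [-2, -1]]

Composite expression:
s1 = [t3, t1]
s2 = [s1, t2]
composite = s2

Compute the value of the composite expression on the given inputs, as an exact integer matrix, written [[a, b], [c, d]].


[[1, -10], [-4, -1]]

[t3, t1] = [[3, -1], [1, -3]]
[[t3, t1], t2] = [[1, -10], [-4, -1]]


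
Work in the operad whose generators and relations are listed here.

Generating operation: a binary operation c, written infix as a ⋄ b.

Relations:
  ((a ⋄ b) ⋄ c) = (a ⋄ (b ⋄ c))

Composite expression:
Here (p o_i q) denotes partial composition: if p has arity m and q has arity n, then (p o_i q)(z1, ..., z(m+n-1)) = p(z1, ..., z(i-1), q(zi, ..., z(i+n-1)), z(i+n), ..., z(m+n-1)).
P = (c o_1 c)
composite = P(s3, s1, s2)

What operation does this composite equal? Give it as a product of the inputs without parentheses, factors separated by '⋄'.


Key point: c is associative — brackets drop, the s-order remains.
(s3 ⋄ s1) unparenthesizes to s3 ⋄ s1
((s3 ⋄ s1) ⋄ s2) unparenthesizes to s3 ⋄ s1 ⋄ s2

s3 ⋄ s1 ⋄ s2


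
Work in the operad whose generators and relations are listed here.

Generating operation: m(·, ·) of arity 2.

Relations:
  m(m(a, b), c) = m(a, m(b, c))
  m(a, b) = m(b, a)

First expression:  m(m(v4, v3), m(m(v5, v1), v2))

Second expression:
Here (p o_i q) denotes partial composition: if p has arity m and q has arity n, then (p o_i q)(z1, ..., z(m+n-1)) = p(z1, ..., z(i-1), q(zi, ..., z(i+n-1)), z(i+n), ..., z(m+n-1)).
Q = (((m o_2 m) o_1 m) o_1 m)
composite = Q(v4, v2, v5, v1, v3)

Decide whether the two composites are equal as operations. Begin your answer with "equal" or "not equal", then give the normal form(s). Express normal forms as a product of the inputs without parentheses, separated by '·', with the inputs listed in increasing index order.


equal: each reduces to v1 · v2 · v3 · v4 · v5

The first expression reduces to v1 · v2 · v3 · v4 · v5
The second expression reduces to v1 · v2 · v3 · v4 · v5
One common form — equal.


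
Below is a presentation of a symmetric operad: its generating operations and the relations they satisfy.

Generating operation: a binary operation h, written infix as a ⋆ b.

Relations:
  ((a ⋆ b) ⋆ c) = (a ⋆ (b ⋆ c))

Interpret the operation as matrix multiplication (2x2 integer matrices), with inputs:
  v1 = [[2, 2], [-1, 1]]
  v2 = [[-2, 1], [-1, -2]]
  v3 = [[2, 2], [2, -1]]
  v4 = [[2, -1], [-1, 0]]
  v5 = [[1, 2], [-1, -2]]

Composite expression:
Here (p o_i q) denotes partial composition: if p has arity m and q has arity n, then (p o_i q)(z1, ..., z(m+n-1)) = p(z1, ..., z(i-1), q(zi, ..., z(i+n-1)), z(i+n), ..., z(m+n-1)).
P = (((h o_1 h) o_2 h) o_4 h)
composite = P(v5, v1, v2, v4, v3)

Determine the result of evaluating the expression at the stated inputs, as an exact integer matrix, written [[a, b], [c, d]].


(v1 ⋆ v2) = [[-6, -2], [1, -3]]
(v5 ⋆ (v1 ⋆ v2)) = [[-4, -8], [4, 8]]
(v4 ⋆ v3) = [[2, 5], [-2, -2]]
((v5 ⋆ (v1 ⋆ v2)) ⋆ (v4 ⋆ v3)) = [[8, -4], [-8, 4]]

[[8, -4], [-8, 4]]


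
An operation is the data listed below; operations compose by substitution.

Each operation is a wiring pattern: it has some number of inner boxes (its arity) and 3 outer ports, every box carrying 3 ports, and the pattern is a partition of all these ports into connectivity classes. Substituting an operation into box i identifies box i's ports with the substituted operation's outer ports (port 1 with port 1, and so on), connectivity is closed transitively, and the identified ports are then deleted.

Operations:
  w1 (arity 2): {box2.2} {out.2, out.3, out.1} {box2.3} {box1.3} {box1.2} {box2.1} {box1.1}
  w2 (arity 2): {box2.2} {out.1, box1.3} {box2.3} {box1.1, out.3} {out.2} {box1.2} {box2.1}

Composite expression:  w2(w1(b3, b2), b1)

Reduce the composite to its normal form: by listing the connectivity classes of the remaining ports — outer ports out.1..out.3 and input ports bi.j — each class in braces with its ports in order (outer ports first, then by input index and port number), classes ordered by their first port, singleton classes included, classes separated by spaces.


Treat the ports identified at w2 as solder joints: merge, then drop.
composing w1 on (b3, b2), with out.j its own outer ports: {out.1, out.2, out.3} {b2.1} {b2.2} {b2.3} {b3.1} {b3.2} {b3.3}
composing w2 on (b3, b2, b1), with out.j its own outer ports: {out.1, out.3} {out.2} {b1.1} {b1.2} {b1.3} {b2.1} {b2.2} {b2.3} {b3.1} {b3.2} {b3.3}

{out.1, out.3} {out.2} {b1.1} {b1.2} {b1.3} {b2.1} {b2.2} {b2.3} {b3.1} {b3.2} {b3.3}


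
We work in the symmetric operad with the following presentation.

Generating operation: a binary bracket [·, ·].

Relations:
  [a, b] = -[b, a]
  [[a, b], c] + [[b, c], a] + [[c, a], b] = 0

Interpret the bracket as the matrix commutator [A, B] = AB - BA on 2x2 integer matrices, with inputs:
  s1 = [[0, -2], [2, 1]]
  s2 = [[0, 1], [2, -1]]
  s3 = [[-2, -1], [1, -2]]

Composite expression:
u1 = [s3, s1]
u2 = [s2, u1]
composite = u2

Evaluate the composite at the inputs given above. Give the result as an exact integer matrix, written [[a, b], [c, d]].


[[1, -1], [1, -1]]

[s3, s1] = [[0, -1], [-1, 0]]
[s2, [s3, s1]] = [[1, -1], [1, -1]]


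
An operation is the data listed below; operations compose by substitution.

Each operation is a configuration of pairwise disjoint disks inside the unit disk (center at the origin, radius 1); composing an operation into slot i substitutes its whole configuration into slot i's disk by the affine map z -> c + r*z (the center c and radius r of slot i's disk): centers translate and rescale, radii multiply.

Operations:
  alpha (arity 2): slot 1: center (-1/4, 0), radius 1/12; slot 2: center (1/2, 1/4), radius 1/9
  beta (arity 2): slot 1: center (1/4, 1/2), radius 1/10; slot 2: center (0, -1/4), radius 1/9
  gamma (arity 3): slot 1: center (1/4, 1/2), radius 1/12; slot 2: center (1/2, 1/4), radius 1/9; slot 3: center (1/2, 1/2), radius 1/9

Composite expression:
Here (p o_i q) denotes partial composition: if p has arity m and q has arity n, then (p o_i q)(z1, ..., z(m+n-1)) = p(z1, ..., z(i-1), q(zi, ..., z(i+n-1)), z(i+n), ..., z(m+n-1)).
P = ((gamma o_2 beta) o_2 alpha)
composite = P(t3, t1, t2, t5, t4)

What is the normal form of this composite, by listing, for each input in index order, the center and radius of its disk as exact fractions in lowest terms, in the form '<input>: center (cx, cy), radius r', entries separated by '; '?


t1: center (21/40, 11/36), radius 1/1080; t2: center (8/15, 37/120), radius 1/810; t3: center (1/4, 1/2), radius 1/12; t4: center (1/2, 1/2), radius 1/9; t5: center (1/2, 2/9), radius 1/81

Nesting under gamma composes maps z -> c + r*z down each t-path.
t3: after 1 affine step, its disk has center (1/4, 1/2), radius 1/12
t1: after 3 affine steps, its disk has center (21/40, 11/36), radius 1/1080
t2: after 3 affine steps, its disk has center (8/15, 37/120), radius 1/810
t5: after 2 affine steps, its disk has center (1/2, 2/9), radius 1/81
t4: after 1 affine step, its disk has center (1/2, 1/2), radius 1/9


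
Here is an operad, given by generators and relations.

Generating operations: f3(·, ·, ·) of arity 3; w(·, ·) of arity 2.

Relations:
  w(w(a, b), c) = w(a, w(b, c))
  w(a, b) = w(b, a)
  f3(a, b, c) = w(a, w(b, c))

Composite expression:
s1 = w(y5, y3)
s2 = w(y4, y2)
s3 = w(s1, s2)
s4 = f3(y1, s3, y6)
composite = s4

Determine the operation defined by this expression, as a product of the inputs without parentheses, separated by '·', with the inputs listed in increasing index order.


y1 · y2 · y3 · y4 · y5 · y6

Shape and order are irrelevant to f3; the y-input set decides.
w(y5, y3) unparenthesizes to y5 · y3
w(y4, y2) unparenthesizes to y4 · y2
w(w(y5, y3), w(y4, y2)) unparenthesizes to y5 · y3 · y4 · y2
f3(y1, w(w(y5, y3), w(y4, y2)), y6) unparenthesizes to y1 · y5 · y3 · y4 · y2 · y6
rearranged into index order: y1 · y2 · y3 · y4 · y5 · y6


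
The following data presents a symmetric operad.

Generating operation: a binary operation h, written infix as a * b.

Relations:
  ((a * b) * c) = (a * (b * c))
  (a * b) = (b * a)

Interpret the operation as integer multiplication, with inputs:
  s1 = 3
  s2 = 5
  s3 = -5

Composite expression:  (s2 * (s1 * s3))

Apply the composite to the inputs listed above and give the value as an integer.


-75

(s1 * s3) = -15
(s2 * (s1 * s3)) = -75


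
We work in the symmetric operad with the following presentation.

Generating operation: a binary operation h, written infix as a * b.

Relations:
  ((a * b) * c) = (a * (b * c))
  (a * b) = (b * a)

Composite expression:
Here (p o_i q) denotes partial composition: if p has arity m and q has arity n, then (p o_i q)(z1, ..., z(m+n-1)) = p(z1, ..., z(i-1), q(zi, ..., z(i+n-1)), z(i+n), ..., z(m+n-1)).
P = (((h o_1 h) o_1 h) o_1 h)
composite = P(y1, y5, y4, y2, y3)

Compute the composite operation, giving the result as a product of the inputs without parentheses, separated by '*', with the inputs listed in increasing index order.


y1 * y2 * y3 * y4 * y5

Both nesting and order wash out for h; what remains is which y's occur.
(y1 * y5) collapses to y1 * y5
((y1 * y5) * y4) collapses to y1 * y5 * y4
(((y1 * y5) * y4) * y2) collapses to y1 * y5 * y4 * y2
((((y1 * y5) * y4) * y2) * y3) collapses to y1 * y5 * y4 * y2 * y3
commutativity sorts the factors: y1 * y2 * y3 * y4 * y5


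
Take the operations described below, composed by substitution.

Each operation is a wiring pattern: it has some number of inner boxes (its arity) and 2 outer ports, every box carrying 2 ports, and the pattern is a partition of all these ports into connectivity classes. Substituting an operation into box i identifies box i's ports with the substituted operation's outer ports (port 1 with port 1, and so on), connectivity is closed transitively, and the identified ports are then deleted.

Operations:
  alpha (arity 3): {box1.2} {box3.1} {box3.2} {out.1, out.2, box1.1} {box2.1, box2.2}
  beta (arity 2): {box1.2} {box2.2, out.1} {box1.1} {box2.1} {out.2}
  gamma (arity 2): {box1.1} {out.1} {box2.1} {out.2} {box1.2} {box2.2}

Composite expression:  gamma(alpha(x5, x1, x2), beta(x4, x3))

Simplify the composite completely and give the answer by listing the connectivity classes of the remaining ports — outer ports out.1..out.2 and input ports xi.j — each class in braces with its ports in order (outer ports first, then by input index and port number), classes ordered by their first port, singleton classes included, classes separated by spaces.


Connectivity passes through glued gamma-boundaries; trace each wire chain.
composing alpha on (x5, x1, x2), with out.j its own outer ports: {out.1, out.2, x5.1} {x1.1, x1.2} {x2.1} {x2.2} {x5.2}
composing beta on (x4, x3), with out.j its own outer ports: {out.1, x3.2} {out.2} {x3.1} {x4.1} {x4.2}
composing gamma on (x5, x1, x2, x4, x3), with out.j its own outer ports: {out.1} {out.2} {x1.1, x1.2} {x2.1} {x2.2} {x3.1} {x3.2} {x4.1} {x4.2} {x5.1} {x5.2}

{out.1} {out.2} {x1.1, x1.2} {x2.1} {x2.2} {x3.1} {x3.2} {x4.1} {x4.2} {x5.1} {x5.2}


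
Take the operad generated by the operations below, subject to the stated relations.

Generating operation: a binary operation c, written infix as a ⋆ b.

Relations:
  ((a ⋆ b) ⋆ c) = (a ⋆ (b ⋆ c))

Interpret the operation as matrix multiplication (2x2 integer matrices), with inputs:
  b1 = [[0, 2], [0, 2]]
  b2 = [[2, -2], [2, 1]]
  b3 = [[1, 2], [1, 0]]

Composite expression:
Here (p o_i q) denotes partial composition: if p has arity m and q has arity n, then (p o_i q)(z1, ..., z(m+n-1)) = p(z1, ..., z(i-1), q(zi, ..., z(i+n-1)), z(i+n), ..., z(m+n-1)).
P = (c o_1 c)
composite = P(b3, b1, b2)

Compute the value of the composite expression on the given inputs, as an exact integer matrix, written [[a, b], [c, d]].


[[12, 6], [4, 2]]


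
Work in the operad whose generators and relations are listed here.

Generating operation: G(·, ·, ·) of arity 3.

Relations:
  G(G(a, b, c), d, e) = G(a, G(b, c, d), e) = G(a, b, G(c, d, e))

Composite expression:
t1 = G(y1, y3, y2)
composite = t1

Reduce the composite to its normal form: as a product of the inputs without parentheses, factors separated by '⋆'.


y1 ⋆ y3 ⋆ y2


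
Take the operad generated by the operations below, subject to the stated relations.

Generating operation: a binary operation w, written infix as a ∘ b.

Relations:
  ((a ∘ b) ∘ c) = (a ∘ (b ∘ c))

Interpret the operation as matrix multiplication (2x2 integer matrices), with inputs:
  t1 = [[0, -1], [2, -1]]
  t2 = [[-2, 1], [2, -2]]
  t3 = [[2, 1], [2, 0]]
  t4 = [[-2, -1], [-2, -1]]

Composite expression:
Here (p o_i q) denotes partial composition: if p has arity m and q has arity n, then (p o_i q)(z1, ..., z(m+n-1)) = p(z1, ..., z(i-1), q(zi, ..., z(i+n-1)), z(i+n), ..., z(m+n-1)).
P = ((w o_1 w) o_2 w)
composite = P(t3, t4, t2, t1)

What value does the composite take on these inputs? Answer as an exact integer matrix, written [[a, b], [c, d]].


[[0, -6], [0, -4]]


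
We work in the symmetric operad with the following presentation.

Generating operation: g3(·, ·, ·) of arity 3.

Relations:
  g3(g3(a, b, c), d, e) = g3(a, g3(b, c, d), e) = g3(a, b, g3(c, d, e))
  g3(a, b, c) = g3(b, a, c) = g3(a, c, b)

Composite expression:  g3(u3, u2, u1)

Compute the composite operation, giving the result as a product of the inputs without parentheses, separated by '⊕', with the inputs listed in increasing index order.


u1 ⊕ u2 ⊕ u3

Reordering under g3 is free, so list the u-inputs canonically.
g3(u3, u2, u1) spells out as u3 ⊕ u2 ⊕ u1
commutativity sorts the factors: u1 ⊕ u2 ⊕ u3


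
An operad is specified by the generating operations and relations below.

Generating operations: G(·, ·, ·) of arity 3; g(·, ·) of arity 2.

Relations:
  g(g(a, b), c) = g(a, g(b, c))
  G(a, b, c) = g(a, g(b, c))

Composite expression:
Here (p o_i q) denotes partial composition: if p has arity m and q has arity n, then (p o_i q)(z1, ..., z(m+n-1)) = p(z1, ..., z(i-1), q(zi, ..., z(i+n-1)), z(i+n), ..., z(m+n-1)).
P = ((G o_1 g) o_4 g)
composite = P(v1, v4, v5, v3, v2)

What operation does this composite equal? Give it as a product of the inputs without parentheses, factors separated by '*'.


v1 * v4 * v5 * v3 * v2

Under associativity of G, the answer is the v's in reading order.
g(v1, v4) spells out as v1 * v4
g(v3, v2) spells out as v3 * v2
G(g(v1, v4), v5, g(v3, v2)) spells out as v1 * v4 * v5 * v3 * v2


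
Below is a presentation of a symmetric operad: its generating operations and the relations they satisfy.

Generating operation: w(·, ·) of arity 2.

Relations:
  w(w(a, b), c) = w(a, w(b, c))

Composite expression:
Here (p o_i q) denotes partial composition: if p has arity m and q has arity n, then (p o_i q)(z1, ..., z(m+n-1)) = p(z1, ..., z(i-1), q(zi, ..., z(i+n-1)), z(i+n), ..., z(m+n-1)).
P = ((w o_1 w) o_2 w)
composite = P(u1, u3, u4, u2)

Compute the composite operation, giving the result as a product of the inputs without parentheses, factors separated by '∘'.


Key point: w is associative — brackets drop, the u-order remains.
w(u3, u4) collapses to u3 ∘ u4
w(u1, w(u3, u4)) collapses to u1 ∘ u3 ∘ u4
w(w(u1, w(u3, u4)), u2) collapses to u1 ∘ u3 ∘ u4 ∘ u2

u1 ∘ u3 ∘ u4 ∘ u2


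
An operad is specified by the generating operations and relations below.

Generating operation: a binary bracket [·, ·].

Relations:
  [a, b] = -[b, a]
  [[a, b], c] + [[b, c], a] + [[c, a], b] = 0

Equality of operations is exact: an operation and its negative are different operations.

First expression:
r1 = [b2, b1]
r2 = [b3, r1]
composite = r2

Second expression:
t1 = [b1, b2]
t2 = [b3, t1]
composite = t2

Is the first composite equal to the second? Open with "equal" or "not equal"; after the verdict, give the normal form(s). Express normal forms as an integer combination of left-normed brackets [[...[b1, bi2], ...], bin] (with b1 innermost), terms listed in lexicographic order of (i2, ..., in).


In normal form, the first expression is [[b1, b2], b3]
In normal form, the second expression is -[[b1, b2], b3]
The forms do not match — not equal.

not equal; the first gives [[b1, b2], b3] and the second -[[b1, b2], b3]


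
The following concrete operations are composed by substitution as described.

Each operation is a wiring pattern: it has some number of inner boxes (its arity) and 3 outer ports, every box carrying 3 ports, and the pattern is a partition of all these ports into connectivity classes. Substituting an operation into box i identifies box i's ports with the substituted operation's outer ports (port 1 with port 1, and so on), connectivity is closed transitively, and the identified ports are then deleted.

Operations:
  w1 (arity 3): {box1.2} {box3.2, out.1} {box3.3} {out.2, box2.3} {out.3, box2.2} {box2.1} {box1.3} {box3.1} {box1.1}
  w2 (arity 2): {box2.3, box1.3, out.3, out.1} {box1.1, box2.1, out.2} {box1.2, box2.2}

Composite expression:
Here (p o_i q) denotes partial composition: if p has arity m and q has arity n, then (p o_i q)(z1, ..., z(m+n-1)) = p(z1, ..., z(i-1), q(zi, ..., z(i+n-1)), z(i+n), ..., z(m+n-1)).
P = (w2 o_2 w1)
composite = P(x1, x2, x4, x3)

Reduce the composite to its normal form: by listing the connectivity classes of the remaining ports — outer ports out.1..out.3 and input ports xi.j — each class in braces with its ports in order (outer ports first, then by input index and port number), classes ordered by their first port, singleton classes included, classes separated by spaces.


{out.1, out.3, x1.3, x4.2} {out.2, x1.1, x3.2} {x1.2, x4.3} {x2.1} {x2.2} {x2.3} {x3.1} {x3.3} {x4.1}

Treat the ports identified at w2 as solder joints: merge, then drop.
through w1, on inputs (x2, x4, x3): {out.1, x3.2} {out.2, x4.3} {out.3, x4.2} {x2.1} {x2.2} {x2.3} {x3.1} {x3.3} {x4.1} (out.j = stage outer ports)
through w2, on inputs (x1, x2, x4, x3): {out.1, out.3, x1.3, x4.2} {out.2, x1.1, x3.2} {x1.2, x4.3} {x2.1} {x2.2} {x2.3} {x3.1} {x3.3} {x4.1} (out.j = stage outer ports)


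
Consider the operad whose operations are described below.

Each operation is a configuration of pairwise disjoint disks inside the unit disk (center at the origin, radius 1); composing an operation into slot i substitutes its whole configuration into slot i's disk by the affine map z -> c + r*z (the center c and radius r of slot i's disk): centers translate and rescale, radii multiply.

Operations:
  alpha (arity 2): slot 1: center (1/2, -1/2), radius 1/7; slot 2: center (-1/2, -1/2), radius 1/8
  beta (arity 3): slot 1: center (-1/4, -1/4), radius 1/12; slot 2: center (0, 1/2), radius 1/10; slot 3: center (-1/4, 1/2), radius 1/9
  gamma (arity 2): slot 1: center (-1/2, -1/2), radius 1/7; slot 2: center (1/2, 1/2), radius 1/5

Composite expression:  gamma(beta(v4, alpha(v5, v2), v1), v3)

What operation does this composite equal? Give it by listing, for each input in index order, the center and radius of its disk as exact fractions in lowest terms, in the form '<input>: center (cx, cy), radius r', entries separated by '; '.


v1: center (-15/28, -3/7), radius 1/63; v2: center (-71/140, -61/140), radius 1/560; v3: center (1/2, 1/2), radius 1/5; v4: center (-15/28, -15/28), radius 1/84; v5: center (-69/140, -61/140), radius 1/490

Follow each v-input down from gamma: c' goes to c + r*c', radius to r*r'.
tracing v4 down its 2-map path: center (-15/28, -15/28), radius 1/84
tracing v5 down its 3-map path: center (-69/140, -61/140), radius 1/490
tracing v2 down its 3-map path: center (-71/140, -61/140), radius 1/560
tracing v1 down its 2-map path: center (-15/28, -3/7), radius 1/63
tracing v3 down its 1-map path: center (1/2, 1/2), radius 1/5


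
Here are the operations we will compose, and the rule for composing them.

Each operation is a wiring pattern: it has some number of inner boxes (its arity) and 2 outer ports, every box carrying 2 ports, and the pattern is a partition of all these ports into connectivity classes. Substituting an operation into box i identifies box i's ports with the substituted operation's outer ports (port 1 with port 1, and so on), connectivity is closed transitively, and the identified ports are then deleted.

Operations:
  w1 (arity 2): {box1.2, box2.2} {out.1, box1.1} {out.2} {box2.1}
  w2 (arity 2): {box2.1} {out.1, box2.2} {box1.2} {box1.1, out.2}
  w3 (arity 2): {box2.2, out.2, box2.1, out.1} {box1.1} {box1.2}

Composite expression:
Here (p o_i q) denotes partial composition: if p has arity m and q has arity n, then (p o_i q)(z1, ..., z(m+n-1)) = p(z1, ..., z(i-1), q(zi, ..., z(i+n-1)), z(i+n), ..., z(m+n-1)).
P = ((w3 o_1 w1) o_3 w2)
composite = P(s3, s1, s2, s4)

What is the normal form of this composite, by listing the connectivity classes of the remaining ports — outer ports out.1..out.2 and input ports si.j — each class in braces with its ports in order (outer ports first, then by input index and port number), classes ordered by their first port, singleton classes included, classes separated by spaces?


{out.1, out.2, s2.1, s4.2} {s1.1} {s1.2, s3.2} {s2.2} {s3.1} {s4.1}


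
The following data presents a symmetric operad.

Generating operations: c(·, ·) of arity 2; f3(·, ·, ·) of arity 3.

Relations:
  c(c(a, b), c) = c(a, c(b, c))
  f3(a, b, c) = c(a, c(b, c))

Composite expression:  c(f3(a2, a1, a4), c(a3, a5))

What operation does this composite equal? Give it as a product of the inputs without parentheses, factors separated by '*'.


Associativity of c dissolves the nesting; only the a-input order survives.
f3(a2, a1, a4) linearizes to a2 * a1 * a4
c(a3, a5) linearizes to a3 * a5
c(f3(a2, a1, a4), c(a3, a5)) linearizes to a2 * a1 * a4 * a3 * a5

a2 * a1 * a4 * a3 * a5
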